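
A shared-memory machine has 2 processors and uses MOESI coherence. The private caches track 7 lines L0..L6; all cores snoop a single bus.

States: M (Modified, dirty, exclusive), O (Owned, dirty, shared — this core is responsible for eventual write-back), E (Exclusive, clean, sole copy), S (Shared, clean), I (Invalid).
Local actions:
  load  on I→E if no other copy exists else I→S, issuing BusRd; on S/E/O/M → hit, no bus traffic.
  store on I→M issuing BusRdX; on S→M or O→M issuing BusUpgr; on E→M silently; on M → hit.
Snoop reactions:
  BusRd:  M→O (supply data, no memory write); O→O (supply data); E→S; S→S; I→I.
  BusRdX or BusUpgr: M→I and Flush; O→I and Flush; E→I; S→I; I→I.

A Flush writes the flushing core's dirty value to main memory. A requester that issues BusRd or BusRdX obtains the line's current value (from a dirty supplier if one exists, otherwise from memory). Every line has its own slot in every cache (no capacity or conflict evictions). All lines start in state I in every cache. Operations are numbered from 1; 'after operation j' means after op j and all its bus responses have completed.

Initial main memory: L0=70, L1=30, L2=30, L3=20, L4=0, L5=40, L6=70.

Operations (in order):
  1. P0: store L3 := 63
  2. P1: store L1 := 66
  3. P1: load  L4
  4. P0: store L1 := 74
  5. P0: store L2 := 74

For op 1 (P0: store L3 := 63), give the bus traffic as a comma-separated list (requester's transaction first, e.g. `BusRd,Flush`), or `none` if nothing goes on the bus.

  op1 P0: store L3 := 63 → M/I on L3; bus BusRdX; mem=20
  op2 P1: store L1 := 66 → I/M on L1; bus BusRdX; mem=30
  op3 P1: load  L4 → I/E on L4; bus BusRd; mem=0
  op4 P0: store L1 := 74 → M/I on L1; bus BusRdX Flush; mem=66
  op5 P0: store L2 := 74 → M/I on L2; bus BusRdX; mem=30

bus = BusRdX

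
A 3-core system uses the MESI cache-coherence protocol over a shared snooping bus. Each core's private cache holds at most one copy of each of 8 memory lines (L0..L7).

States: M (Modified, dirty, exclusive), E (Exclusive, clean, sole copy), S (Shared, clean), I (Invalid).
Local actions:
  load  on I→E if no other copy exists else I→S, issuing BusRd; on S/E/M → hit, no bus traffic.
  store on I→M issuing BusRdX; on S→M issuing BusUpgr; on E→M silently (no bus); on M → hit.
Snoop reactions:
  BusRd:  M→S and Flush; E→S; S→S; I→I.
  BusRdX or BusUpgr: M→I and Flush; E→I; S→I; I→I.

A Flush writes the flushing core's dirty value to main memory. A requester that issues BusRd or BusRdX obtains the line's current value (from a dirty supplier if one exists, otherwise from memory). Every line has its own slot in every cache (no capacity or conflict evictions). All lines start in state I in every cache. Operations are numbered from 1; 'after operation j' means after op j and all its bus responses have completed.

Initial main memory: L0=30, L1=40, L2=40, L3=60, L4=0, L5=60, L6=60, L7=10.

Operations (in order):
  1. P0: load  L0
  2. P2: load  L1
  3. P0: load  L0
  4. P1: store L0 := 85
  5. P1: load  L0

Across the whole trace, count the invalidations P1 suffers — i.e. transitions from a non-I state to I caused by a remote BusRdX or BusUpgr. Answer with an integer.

invalidations = 0

step 1: P0: load  L0  ⟶  EII  (L0)  txn=BusRd  M[L0]=30
step 2: P2: load  L1  ⟶  IIE  (L1)  txn=BusRd  M[L1]=40
step 3: P0: load  L0  ⟶  EII  (L0)  txn=∅  M[L0]=30
step 4: P1: store L0 := 85  ⟶  IMI  (L0)  txn=BusRdX  M[L0]=30
step 5: P1: load  L0  ⟶  IMI  (L0)  txn=∅  M[L0]=30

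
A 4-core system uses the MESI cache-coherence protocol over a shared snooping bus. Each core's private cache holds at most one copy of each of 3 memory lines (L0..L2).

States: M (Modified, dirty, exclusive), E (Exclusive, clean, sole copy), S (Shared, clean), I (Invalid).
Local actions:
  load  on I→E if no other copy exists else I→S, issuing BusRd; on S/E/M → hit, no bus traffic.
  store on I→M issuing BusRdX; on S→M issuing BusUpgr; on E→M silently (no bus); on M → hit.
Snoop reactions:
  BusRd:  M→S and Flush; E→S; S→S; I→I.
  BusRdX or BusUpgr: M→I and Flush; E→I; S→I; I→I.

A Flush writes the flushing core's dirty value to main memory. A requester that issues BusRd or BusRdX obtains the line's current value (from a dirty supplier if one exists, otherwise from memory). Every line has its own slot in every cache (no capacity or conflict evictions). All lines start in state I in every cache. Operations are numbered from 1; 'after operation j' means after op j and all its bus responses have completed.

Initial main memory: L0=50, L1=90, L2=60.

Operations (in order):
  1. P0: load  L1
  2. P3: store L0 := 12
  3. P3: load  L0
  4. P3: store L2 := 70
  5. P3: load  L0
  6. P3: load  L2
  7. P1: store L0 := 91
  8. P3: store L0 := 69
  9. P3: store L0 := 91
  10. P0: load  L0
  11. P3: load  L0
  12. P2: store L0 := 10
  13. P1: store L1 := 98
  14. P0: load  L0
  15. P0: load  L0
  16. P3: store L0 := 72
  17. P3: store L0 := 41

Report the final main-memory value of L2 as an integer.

  op1 P0: load  L1 → E/I/I/I on L1; bus BusRd; mem=90
  op2 P3: store L0 := 12 → I/I/I/M on L0; bus BusRdX; mem=50
  op3 P3: load  L0 → I/I/I/M on L0; bus (none); mem=50
  op4 P3: store L2 := 70 → I/I/I/M on L2; bus BusRdX; mem=60
  op5 P3: load  L0 → I/I/I/M on L0; bus (none); mem=50
  op6 P3: load  L2 → I/I/I/M on L2; bus (none); mem=60
  op7 P1: store L0 := 91 → I/M/I/I on L0; bus BusRdX Flush; mem=12
  op8 P3: store L0 := 69 → I/I/I/M on L0; bus BusRdX Flush; mem=91
  op9 P3: store L0 := 91 → I/I/I/M on L0; bus (none); mem=91
  op10 P0: load  L0 → S/I/I/S on L0; bus BusRd Flush; mem=91
  op11 P3: load  L0 → S/I/I/S on L0; bus (none); mem=91
  op12 P2: store L0 := 10 → I/I/M/I on L0; bus BusRdX; mem=91
  op13 P1: store L1 := 98 → I/M/I/I on L1; bus BusRdX; mem=90
  op14 P0: load  L0 → S/I/S/I on L0; bus BusRd Flush; mem=10
  op15 P0: load  L0 → S/I/S/I on L0; bus (none); mem=10
  op16 P3: store L0 := 72 → I/I/I/M on L0; bus BusRdX; mem=10
  op17 P3: store L0 := 41 → I/I/I/M on L0; bus (none); mem=10

memory[L2] = 60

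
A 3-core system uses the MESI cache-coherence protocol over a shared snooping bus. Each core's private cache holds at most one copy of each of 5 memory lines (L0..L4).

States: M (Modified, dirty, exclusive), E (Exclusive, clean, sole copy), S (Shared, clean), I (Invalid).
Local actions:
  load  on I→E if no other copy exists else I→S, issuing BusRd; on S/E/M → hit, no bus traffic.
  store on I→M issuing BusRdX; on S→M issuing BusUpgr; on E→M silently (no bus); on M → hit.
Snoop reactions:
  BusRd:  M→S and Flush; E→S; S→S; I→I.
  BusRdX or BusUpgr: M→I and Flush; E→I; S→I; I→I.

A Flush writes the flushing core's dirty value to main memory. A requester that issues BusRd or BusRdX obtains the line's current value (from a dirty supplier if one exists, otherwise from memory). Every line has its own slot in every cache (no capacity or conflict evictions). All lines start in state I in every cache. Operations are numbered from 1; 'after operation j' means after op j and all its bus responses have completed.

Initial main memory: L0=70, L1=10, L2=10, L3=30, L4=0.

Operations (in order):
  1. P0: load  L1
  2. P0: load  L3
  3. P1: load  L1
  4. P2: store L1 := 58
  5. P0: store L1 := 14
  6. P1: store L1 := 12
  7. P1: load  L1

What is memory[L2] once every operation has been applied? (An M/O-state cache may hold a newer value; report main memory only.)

memory[L2] = 10

1. P0: load  L1  bus=[BusRd]  L1: P0=E P1=I P2=I  mem[L1]=10
2. P0: load  L3  bus=[BusRd]  L3: P0=E P1=I P2=I  mem[L3]=30
3. P1: load  L1  bus=[BusRd]  L1: P0=S P1=S P2=I  mem[L1]=10
4. P2: store L1 := 58  bus=[BusRdX]  L1: P0=I P1=I P2=M  mem[L1]=10
5. P0: store L1 := 14  bus=[BusRdX,Flush]  L1: P0=M P1=I P2=I  mem[L1]=58
6. P1: store L1 := 12  bus=[BusRdX,Flush]  L1: P0=I P1=M P2=I  mem[L1]=14
7. P1: load  L1  bus=[-]  L1: P0=I P1=M P2=I  mem[L1]=14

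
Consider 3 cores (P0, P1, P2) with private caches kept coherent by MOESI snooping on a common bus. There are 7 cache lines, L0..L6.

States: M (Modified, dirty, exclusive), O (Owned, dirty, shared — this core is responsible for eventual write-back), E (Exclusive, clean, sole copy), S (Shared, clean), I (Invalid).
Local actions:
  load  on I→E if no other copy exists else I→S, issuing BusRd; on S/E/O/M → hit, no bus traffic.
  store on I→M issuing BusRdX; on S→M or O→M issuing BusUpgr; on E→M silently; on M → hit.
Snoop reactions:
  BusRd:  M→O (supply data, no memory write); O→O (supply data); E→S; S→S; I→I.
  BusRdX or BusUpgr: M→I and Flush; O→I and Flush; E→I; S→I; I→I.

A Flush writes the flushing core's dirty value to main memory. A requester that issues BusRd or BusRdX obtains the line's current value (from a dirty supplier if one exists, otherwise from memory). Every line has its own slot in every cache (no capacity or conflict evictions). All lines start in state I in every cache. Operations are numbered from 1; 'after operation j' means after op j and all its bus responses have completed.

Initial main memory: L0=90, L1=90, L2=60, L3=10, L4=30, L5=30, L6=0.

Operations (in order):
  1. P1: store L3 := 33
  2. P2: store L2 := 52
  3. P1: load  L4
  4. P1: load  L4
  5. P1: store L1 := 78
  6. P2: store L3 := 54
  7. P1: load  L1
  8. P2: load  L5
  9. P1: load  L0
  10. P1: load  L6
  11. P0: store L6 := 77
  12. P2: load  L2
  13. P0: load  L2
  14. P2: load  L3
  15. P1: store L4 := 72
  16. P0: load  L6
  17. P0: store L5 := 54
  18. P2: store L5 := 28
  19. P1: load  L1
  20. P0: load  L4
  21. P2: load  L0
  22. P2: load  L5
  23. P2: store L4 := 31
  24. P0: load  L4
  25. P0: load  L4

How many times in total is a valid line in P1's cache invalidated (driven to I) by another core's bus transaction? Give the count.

step 1: P1: store L3 := 33  ⟶  IMI  (L3)  txn=BusRdX  M[L3]=10
step 2: P2: store L2 := 52  ⟶  IIM  (L2)  txn=BusRdX  M[L2]=60
step 3: P1: load  L4  ⟶  IEI  (L4)  txn=BusRd  M[L4]=30
step 4: P1: load  L4  ⟶  IEI  (L4)  txn=∅  M[L4]=30
step 5: P1: store L1 := 78  ⟶  IMI  (L1)  txn=BusRdX  M[L1]=90
step 6: P2: store L3 := 54  ⟶  IIM  (L3)  txn=BusRdX+Flush  M[L3]=33
step 7: P1: load  L1  ⟶  IMI  (L1)  txn=∅  M[L1]=90
step 8: P2: load  L5  ⟶  IIE  (L5)  txn=BusRd  M[L5]=30
step 9: P1: load  L0  ⟶  IEI  (L0)  txn=BusRd  M[L0]=90
step 10: P1: load  L6  ⟶  IEI  (L6)  txn=BusRd  M[L6]=0
step 11: P0: store L6 := 77  ⟶  MII  (L6)  txn=BusRdX  M[L6]=0
step 12: P2: load  L2  ⟶  IIM  (L2)  txn=∅  M[L2]=60
step 13: P0: load  L2  ⟶  SIO  (L2)  txn=BusRd  M[L2]=60
step 14: P2: load  L3  ⟶  IIM  (L3)  txn=∅  M[L3]=33
step 15: P1: store L4 := 72  ⟶  IMI  (L4)  txn=∅  M[L4]=30
step 16: P0: load  L6  ⟶  MII  (L6)  txn=∅  M[L6]=0
step 17: P0: store L5 := 54  ⟶  MII  (L5)  txn=BusRdX  M[L5]=30
step 18: P2: store L5 := 28  ⟶  IIM  (L5)  txn=BusRdX+Flush  M[L5]=54
step 19: P1: load  L1  ⟶  IMI  (L1)  txn=∅  M[L1]=90
step 20: P0: load  L4  ⟶  SOI  (L4)  txn=BusRd  M[L4]=30
step 21: P2: load  L0  ⟶  ISS  (L0)  txn=BusRd  M[L0]=90
step 22: P2: load  L5  ⟶  IIM  (L5)  txn=∅  M[L5]=54
step 23: P2: store L4 := 31  ⟶  IIM  (L4)  txn=BusRdX+Flush  M[L4]=72
step 24: P0: load  L4  ⟶  SIO  (L4)  txn=BusRd  M[L4]=72
step 25: P0: load  L4  ⟶  SIO  (L4)  txn=∅  M[L4]=72

invalidations = 3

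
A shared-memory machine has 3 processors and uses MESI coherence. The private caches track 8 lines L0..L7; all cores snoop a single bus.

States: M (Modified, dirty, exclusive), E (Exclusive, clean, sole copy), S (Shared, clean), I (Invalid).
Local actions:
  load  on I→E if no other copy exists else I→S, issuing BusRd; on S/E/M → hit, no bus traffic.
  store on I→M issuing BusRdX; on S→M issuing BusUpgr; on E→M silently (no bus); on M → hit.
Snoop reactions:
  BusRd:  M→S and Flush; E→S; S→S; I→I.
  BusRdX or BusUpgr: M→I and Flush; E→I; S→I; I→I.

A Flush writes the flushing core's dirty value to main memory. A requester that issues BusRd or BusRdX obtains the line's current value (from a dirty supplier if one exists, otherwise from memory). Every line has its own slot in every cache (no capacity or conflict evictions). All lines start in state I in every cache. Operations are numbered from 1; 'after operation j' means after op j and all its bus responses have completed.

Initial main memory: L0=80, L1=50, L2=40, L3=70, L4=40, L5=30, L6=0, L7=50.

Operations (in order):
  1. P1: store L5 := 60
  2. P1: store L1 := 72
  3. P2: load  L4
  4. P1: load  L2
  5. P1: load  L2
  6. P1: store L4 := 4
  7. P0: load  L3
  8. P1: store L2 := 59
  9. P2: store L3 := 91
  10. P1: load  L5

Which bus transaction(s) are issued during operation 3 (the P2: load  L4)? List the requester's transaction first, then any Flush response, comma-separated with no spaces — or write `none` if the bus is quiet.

step 1: P1: store L5 := 60  ⟶  IMI  (L5)  txn=BusRdX  M[L5]=30
step 2: P1: store L1 := 72  ⟶  IMI  (L1)  txn=BusRdX  M[L1]=50
step 3: P2: load  L4  ⟶  IIE  (L4)  txn=BusRd  M[L4]=40
step 4: P1: load  L2  ⟶  IEI  (L2)  txn=BusRd  M[L2]=40
step 5: P1: load  L2  ⟶  IEI  (L2)  txn=∅  M[L2]=40
step 6: P1: store L4 := 4  ⟶  IMI  (L4)  txn=BusRdX  M[L4]=40
step 7: P0: load  L3  ⟶  EII  (L3)  txn=BusRd  M[L3]=70
step 8: P1: store L2 := 59  ⟶  IMI  (L2)  txn=∅  M[L2]=40
step 9: P2: store L3 := 91  ⟶  IIM  (L3)  txn=BusRdX  M[L3]=70
step 10: P1: load  L5  ⟶  IMI  (L5)  txn=∅  M[L5]=30

bus = BusRd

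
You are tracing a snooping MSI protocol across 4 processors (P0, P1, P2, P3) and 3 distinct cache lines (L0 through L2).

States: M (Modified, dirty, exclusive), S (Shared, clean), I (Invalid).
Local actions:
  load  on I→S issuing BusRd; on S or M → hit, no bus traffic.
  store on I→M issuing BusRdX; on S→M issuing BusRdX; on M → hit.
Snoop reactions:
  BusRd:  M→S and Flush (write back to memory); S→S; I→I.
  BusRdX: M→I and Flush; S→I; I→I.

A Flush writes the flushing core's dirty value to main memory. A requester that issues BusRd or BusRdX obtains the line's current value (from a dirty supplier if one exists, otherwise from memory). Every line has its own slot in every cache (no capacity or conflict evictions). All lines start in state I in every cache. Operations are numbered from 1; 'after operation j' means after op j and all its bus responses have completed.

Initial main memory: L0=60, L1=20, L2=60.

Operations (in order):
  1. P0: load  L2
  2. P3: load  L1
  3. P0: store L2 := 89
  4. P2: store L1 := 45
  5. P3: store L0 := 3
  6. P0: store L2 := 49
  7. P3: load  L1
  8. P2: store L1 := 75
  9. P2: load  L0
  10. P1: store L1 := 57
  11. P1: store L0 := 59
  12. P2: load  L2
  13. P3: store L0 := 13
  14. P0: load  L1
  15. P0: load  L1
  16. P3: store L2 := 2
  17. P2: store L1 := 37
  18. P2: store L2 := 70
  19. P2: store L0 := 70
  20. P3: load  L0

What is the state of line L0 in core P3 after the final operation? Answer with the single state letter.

state = S

[1] P0: load  L2 | P0:S(60), P1:I, P2:I, P3:I | bus: BusRd
[2] P3: load  L1 | P0:I, P1:I, P2:I, P3:S(20) | bus: BusRd
[3] P0: store L2 := 89 | P0:M(89), P1:I, P2:I, P3:I | bus: BusRdX
[4] P2: store L1 := 45 | P0:I, P1:I, P2:M(45), P3:I | bus: BusRdX
[5] P3: store L0 := 3 | P0:I, P1:I, P2:I, P3:M(3) | bus: BusRdX
[6] P0: store L2 := 49 | P0:M(49), P1:I, P2:I, P3:I | bus: none
[7] P3: load  L1 | P0:I, P1:I, P2:S(45), P3:S(45) | bus: BusRd,Flush
[8] P2: store L1 := 75 | P0:I, P1:I, P2:M(75), P3:I | bus: BusRdX
[9] P2: load  L0 | P0:I, P1:I, P2:S(3), P3:S(3) | bus: BusRd,Flush
[10] P1: store L1 := 57 | P0:I, P1:M(57), P2:I, P3:I | bus: BusRdX,Flush
[11] P1: store L0 := 59 | P0:I, P1:M(59), P2:I, P3:I | bus: BusRdX
[12] P2: load  L2 | P0:S(49), P1:I, P2:S(49), P3:I | bus: BusRd,Flush
[13] P3: store L0 := 13 | P0:I, P1:I, P2:I, P3:M(13) | bus: BusRdX,Flush
[14] P0: load  L1 | P0:S(57), P1:S(57), P2:I, P3:I | bus: BusRd,Flush
[15] P0: load  L1 | P0:S(57), P1:S(57), P2:I, P3:I | bus: none
[16] P3: store L2 := 2 | P0:I, P1:I, P2:I, P3:M(2) | bus: BusRdX
[17] P2: store L1 := 37 | P0:I, P1:I, P2:M(37), P3:I | bus: BusRdX
[18] P2: store L2 := 70 | P0:I, P1:I, P2:M(70), P3:I | bus: BusRdX,Flush
[19] P2: store L0 := 70 | P0:I, P1:I, P2:M(70), P3:I | bus: BusRdX,Flush
[20] P3: load  L0 | P0:I, P1:I, P2:S(70), P3:S(70) | bus: BusRd,Flush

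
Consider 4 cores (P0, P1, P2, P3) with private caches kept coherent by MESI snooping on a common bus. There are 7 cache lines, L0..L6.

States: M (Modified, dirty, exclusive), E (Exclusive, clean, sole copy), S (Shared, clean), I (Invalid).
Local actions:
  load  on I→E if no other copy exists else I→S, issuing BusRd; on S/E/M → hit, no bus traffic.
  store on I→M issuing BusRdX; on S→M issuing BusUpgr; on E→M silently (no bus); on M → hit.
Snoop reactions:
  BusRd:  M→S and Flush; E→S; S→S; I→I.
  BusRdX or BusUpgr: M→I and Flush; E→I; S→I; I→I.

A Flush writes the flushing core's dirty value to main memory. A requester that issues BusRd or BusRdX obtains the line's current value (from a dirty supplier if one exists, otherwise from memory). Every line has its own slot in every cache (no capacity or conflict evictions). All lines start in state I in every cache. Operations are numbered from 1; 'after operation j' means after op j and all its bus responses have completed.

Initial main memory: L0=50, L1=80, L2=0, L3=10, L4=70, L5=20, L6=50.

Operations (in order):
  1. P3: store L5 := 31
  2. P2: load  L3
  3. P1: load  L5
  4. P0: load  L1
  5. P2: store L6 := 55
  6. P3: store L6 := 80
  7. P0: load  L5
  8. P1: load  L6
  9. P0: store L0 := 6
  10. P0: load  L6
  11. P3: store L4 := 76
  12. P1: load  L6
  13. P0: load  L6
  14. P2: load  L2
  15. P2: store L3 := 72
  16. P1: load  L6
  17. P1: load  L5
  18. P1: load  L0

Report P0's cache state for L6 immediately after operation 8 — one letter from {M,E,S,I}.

state = I

1. P3: store L5 := 31  bus=[BusRdX]  L5: P0=I P1=I P2=I P3=M  mem[L5]=20
2. P2: load  L3  bus=[BusRd]  L3: P0=I P1=I P2=E P3=I  mem[L3]=10
3. P1: load  L5  bus=[BusRd,Flush]  L5: P0=I P1=S P2=I P3=S  mem[L5]=31
4. P0: load  L1  bus=[BusRd]  L1: P0=E P1=I P2=I P3=I  mem[L1]=80
5. P2: store L6 := 55  bus=[BusRdX]  L6: P0=I P1=I P2=M P3=I  mem[L6]=50
6. P3: store L6 := 80  bus=[BusRdX,Flush]  L6: P0=I P1=I P2=I P3=M  mem[L6]=55
7. P0: load  L5  bus=[BusRd]  L5: P0=S P1=S P2=I P3=S  mem[L5]=31
8. P1: load  L6  bus=[BusRd,Flush]  L6: P0=I P1=S P2=I P3=S  mem[L6]=80
9. P0: store L0 := 6  bus=[BusRdX]  L0: P0=M P1=I P2=I P3=I  mem[L0]=50
10. P0: load  L6  bus=[BusRd]  L6: P0=S P1=S P2=I P3=S  mem[L6]=80
11. P3: store L4 := 76  bus=[BusRdX]  L4: P0=I P1=I P2=I P3=M  mem[L4]=70
12. P1: load  L6  bus=[-]  L6: P0=S P1=S P2=I P3=S  mem[L6]=80
13. P0: load  L6  bus=[-]  L6: P0=S P1=S P2=I P3=S  mem[L6]=80
14. P2: load  L2  bus=[BusRd]  L2: P0=I P1=I P2=E P3=I  mem[L2]=0
15. P2: store L3 := 72  bus=[-]  L3: P0=I P1=I P2=M P3=I  mem[L3]=10
16. P1: load  L6  bus=[-]  L6: P0=S P1=S P2=I P3=S  mem[L6]=80
17. P1: load  L5  bus=[-]  L5: P0=S P1=S P2=I P3=S  mem[L5]=31
18. P1: load  L0  bus=[BusRd,Flush]  L0: P0=S P1=S P2=I P3=I  mem[L0]=6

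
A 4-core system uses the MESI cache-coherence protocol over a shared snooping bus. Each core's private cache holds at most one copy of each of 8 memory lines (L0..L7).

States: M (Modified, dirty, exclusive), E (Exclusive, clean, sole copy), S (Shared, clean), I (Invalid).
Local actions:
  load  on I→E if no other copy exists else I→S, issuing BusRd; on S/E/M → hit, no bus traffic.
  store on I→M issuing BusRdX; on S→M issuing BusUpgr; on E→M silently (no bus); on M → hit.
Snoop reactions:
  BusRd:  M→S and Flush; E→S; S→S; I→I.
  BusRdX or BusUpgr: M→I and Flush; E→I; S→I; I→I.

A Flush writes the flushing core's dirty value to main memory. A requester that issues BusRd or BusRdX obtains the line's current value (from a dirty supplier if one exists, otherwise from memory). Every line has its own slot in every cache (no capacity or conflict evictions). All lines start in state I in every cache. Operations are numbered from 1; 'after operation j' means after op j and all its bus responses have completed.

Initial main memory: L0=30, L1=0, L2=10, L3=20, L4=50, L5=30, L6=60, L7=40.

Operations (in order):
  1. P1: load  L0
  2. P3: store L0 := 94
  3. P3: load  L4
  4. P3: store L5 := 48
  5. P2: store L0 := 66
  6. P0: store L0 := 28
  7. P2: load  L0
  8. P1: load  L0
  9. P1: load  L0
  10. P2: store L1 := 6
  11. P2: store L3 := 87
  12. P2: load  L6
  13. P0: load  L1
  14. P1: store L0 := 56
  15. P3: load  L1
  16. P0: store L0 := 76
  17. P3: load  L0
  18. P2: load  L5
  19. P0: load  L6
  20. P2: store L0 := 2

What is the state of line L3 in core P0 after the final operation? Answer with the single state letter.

state = I

[1] P1: load  L0 | P0:I, P1:E(30), P2:I, P3:I | bus: BusRd
[2] P3: store L0 := 94 | P0:I, P1:I, P2:I, P3:M(94) | bus: BusRdX
[3] P3: load  L4 | P0:I, P1:I, P2:I, P3:E(50) | bus: BusRd
[4] P3: store L5 := 48 | P0:I, P1:I, P2:I, P3:M(48) | bus: BusRdX
[5] P2: store L0 := 66 | P0:I, P1:I, P2:M(66), P3:I | bus: BusRdX,Flush
[6] P0: store L0 := 28 | P0:M(28), P1:I, P2:I, P3:I | bus: BusRdX,Flush
[7] P2: load  L0 | P0:S(28), P1:I, P2:S(28), P3:I | bus: BusRd,Flush
[8] P1: load  L0 | P0:S(28), P1:S(28), P2:S(28), P3:I | bus: BusRd
[9] P1: load  L0 | P0:S(28), P1:S(28), P2:S(28), P3:I | bus: none
[10] P2: store L1 := 6 | P0:I, P1:I, P2:M(6), P3:I | bus: BusRdX
[11] P2: store L3 := 87 | P0:I, P1:I, P2:M(87), P3:I | bus: BusRdX
[12] P2: load  L6 | P0:I, P1:I, P2:E(60), P3:I | bus: BusRd
[13] P0: load  L1 | P0:S(6), P1:I, P2:S(6), P3:I | bus: BusRd,Flush
[14] P1: store L0 := 56 | P0:I, P1:M(56), P2:I, P3:I | bus: BusUpgr
[15] P3: load  L1 | P0:S(6), P1:I, P2:S(6), P3:S(6) | bus: BusRd
[16] P0: store L0 := 76 | P0:M(76), P1:I, P2:I, P3:I | bus: BusRdX,Flush
[17] P3: load  L0 | P0:S(76), P1:I, P2:I, P3:S(76) | bus: BusRd,Flush
[18] P2: load  L5 | P0:I, P1:I, P2:S(48), P3:S(48) | bus: BusRd,Flush
[19] P0: load  L6 | P0:S(60), P1:I, P2:S(60), P3:I | bus: BusRd
[20] P2: store L0 := 2 | P0:I, P1:I, P2:M(2), P3:I | bus: BusRdX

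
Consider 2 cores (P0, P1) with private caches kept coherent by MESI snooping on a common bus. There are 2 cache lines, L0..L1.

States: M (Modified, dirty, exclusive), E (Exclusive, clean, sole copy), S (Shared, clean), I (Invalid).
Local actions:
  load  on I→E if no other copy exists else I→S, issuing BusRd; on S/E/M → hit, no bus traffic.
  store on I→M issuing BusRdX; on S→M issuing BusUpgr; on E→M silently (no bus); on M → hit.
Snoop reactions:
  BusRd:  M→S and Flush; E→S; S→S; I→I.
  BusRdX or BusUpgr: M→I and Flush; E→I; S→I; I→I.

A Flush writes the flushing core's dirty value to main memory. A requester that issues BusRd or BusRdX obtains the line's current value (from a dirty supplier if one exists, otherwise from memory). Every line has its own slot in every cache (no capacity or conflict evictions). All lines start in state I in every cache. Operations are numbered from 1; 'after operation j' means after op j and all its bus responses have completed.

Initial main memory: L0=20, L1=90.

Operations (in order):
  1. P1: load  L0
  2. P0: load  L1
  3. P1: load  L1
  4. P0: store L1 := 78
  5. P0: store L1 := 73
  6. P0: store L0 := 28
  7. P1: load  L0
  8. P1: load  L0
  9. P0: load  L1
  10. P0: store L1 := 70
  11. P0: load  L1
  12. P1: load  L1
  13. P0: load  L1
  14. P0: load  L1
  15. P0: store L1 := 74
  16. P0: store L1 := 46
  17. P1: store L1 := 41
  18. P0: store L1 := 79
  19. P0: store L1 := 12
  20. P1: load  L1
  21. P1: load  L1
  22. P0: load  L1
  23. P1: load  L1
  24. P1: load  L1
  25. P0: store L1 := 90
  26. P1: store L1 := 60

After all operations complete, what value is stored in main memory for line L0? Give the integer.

memory[L0] = 28

  op1 P1: load  L0 → I/E on L0; bus BusRd; mem=20
  op2 P0: load  L1 → E/I on L1; bus BusRd; mem=90
  op3 P1: load  L1 → S/S on L1; bus BusRd; mem=90
  op4 P0: store L1 := 78 → M/I on L1; bus BusUpgr; mem=90
  op5 P0: store L1 := 73 → M/I on L1; bus (none); mem=90
  op6 P0: store L0 := 28 → M/I on L0; bus BusRdX; mem=20
  op7 P1: load  L0 → S/S on L0; bus BusRd Flush; mem=28
  op8 P1: load  L0 → S/S on L0; bus (none); mem=28
  op9 P0: load  L1 → M/I on L1; bus (none); mem=90
  op10 P0: store L1 := 70 → M/I on L1; bus (none); mem=90
  op11 P0: load  L1 → M/I on L1; bus (none); mem=90
  op12 P1: load  L1 → S/S on L1; bus BusRd Flush; mem=70
  op13 P0: load  L1 → S/S on L1; bus (none); mem=70
  op14 P0: load  L1 → S/S on L1; bus (none); mem=70
  op15 P0: store L1 := 74 → M/I on L1; bus BusUpgr; mem=70
  op16 P0: store L1 := 46 → M/I on L1; bus (none); mem=70
  op17 P1: store L1 := 41 → I/M on L1; bus BusRdX Flush; mem=46
  op18 P0: store L1 := 79 → M/I on L1; bus BusRdX Flush; mem=41
  op19 P0: store L1 := 12 → M/I on L1; bus (none); mem=41
  op20 P1: load  L1 → S/S on L1; bus BusRd Flush; mem=12
  op21 P1: load  L1 → S/S on L1; bus (none); mem=12
  op22 P0: load  L1 → S/S on L1; bus (none); mem=12
  op23 P1: load  L1 → S/S on L1; bus (none); mem=12
  op24 P1: load  L1 → S/S on L1; bus (none); mem=12
  op25 P0: store L1 := 90 → M/I on L1; bus BusUpgr; mem=12
  op26 P1: store L1 := 60 → I/M on L1; bus BusRdX Flush; mem=90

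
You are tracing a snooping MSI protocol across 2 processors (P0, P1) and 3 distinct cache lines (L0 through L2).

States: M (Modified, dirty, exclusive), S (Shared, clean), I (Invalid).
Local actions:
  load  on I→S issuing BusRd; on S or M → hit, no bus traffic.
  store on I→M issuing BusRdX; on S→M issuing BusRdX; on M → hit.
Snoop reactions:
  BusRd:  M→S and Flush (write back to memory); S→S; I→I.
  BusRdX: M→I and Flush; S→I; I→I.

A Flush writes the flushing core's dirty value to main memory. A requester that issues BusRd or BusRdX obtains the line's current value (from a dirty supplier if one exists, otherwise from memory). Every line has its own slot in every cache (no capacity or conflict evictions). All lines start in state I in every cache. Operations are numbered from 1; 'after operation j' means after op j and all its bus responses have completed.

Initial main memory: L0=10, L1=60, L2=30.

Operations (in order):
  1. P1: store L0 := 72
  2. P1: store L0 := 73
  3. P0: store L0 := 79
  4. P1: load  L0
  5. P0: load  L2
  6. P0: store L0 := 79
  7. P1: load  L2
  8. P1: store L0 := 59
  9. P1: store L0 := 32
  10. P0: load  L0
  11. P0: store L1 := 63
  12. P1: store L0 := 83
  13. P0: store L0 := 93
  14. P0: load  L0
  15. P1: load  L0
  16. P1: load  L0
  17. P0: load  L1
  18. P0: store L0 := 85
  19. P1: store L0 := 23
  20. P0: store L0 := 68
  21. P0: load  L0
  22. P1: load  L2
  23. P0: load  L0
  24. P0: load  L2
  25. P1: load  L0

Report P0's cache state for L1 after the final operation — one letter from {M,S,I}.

step 1: P1: store L0 := 72  ⟶  IM  (L0)  txn=BusRdX  M[L0]=10
step 2: P1: store L0 := 73  ⟶  IM  (L0)  txn=∅  M[L0]=10
step 3: P0: store L0 := 79  ⟶  MI  (L0)  txn=BusRdX+Flush  M[L0]=73
step 4: P1: load  L0  ⟶  SS  (L0)  txn=BusRd+Flush  M[L0]=79
step 5: P0: load  L2  ⟶  SI  (L2)  txn=BusRd  M[L2]=30
step 6: P0: store L0 := 79  ⟶  MI  (L0)  txn=BusRdX  M[L0]=79
step 7: P1: load  L2  ⟶  SS  (L2)  txn=BusRd  M[L2]=30
step 8: P1: store L0 := 59  ⟶  IM  (L0)  txn=BusRdX+Flush  M[L0]=79
step 9: P1: store L0 := 32  ⟶  IM  (L0)  txn=∅  M[L0]=79
step 10: P0: load  L0  ⟶  SS  (L0)  txn=BusRd+Flush  M[L0]=32
step 11: P0: store L1 := 63  ⟶  MI  (L1)  txn=BusRdX  M[L1]=60
step 12: P1: store L0 := 83  ⟶  IM  (L0)  txn=BusRdX  M[L0]=32
step 13: P0: store L0 := 93  ⟶  MI  (L0)  txn=BusRdX+Flush  M[L0]=83
step 14: P0: load  L0  ⟶  MI  (L0)  txn=∅  M[L0]=83
step 15: P1: load  L0  ⟶  SS  (L0)  txn=BusRd+Flush  M[L0]=93
step 16: P1: load  L0  ⟶  SS  (L0)  txn=∅  M[L0]=93
step 17: P0: load  L1  ⟶  MI  (L1)  txn=∅  M[L1]=60
step 18: P0: store L0 := 85  ⟶  MI  (L0)  txn=BusRdX  M[L0]=93
step 19: P1: store L0 := 23  ⟶  IM  (L0)  txn=BusRdX+Flush  M[L0]=85
step 20: P0: store L0 := 68  ⟶  MI  (L0)  txn=BusRdX+Flush  M[L0]=23
step 21: P0: load  L0  ⟶  MI  (L0)  txn=∅  M[L0]=23
step 22: P1: load  L2  ⟶  SS  (L2)  txn=∅  M[L2]=30
step 23: P0: load  L0  ⟶  MI  (L0)  txn=∅  M[L0]=23
step 24: P0: load  L2  ⟶  SS  (L2)  txn=∅  M[L2]=30
step 25: P1: load  L0  ⟶  SS  (L0)  txn=BusRd+Flush  M[L0]=68

state = M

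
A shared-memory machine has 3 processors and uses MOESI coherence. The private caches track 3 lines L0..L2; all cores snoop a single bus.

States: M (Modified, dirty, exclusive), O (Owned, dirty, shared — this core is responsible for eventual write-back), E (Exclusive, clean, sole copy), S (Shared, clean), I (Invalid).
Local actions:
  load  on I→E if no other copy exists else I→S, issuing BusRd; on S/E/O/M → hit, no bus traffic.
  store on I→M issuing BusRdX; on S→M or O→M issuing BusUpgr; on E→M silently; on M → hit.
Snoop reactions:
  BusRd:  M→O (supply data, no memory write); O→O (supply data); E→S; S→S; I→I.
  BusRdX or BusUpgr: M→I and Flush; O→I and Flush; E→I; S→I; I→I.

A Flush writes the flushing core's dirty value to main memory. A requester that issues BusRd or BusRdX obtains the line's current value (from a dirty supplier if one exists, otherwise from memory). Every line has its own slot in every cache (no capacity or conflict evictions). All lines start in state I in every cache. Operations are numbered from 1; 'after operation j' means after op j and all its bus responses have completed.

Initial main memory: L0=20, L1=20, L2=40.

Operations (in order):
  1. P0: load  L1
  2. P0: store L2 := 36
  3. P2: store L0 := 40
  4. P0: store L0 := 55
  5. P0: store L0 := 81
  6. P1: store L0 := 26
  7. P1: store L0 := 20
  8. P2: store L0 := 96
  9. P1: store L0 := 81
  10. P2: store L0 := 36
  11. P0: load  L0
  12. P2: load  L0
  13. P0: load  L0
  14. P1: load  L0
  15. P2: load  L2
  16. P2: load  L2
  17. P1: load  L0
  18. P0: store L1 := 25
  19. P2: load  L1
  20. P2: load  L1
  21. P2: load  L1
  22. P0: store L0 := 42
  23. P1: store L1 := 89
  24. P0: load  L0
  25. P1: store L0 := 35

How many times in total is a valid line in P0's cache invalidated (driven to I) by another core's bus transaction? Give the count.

invalidations = 3

step 1: P0: load  L1  ⟶  EII  (L1)  txn=BusRd  M[L1]=20
step 2: P0: store L2 := 36  ⟶  MII  (L2)  txn=BusRdX  M[L2]=40
step 3: P2: store L0 := 40  ⟶  IIM  (L0)  txn=BusRdX  M[L0]=20
step 4: P0: store L0 := 55  ⟶  MII  (L0)  txn=BusRdX+Flush  M[L0]=40
step 5: P0: store L0 := 81  ⟶  MII  (L0)  txn=∅  M[L0]=40
step 6: P1: store L0 := 26  ⟶  IMI  (L0)  txn=BusRdX+Flush  M[L0]=81
step 7: P1: store L0 := 20  ⟶  IMI  (L0)  txn=∅  M[L0]=81
step 8: P2: store L0 := 96  ⟶  IIM  (L0)  txn=BusRdX+Flush  M[L0]=20
step 9: P1: store L0 := 81  ⟶  IMI  (L0)  txn=BusRdX+Flush  M[L0]=96
step 10: P2: store L0 := 36  ⟶  IIM  (L0)  txn=BusRdX+Flush  M[L0]=81
step 11: P0: load  L0  ⟶  SIO  (L0)  txn=BusRd  M[L0]=81
step 12: P2: load  L0  ⟶  SIO  (L0)  txn=∅  M[L0]=81
step 13: P0: load  L0  ⟶  SIO  (L0)  txn=∅  M[L0]=81
step 14: P1: load  L0  ⟶  SSO  (L0)  txn=BusRd  M[L0]=81
step 15: P2: load  L2  ⟶  OIS  (L2)  txn=BusRd  M[L2]=40
step 16: P2: load  L2  ⟶  OIS  (L2)  txn=∅  M[L2]=40
step 17: P1: load  L0  ⟶  SSO  (L0)  txn=∅  M[L0]=81
step 18: P0: store L1 := 25  ⟶  MII  (L1)  txn=∅  M[L1]=20
step 19: P2: load  L1  ⟶  OIS  (L1)  txn=BusRd  M[L1]=20
step 20: P2: load  L1  ⟶  OIS  (L1)  txn=∅  M[L1]=20
step 21: P2: load  L1  ⟶  OIS  (L1)  txn=∅  M[L1]=20
step 22: P0: store L0 := 42  ⟶  MII  (L0)  txn=BusUpgr+Flush  M[L0]=36
step 23: P1: store L1 := 89  ⟶  IMI  (L1)  txn=BusRdX+Flush  M[L1]=25
step 24: P0: load  L0  ⟶  MII  (L0)  txn=∅  M[L0]=36
step 25: P1: store L0 := 35  ⟶  IMI  (L0)  txn=BusRdX+Flush  M[L0]=42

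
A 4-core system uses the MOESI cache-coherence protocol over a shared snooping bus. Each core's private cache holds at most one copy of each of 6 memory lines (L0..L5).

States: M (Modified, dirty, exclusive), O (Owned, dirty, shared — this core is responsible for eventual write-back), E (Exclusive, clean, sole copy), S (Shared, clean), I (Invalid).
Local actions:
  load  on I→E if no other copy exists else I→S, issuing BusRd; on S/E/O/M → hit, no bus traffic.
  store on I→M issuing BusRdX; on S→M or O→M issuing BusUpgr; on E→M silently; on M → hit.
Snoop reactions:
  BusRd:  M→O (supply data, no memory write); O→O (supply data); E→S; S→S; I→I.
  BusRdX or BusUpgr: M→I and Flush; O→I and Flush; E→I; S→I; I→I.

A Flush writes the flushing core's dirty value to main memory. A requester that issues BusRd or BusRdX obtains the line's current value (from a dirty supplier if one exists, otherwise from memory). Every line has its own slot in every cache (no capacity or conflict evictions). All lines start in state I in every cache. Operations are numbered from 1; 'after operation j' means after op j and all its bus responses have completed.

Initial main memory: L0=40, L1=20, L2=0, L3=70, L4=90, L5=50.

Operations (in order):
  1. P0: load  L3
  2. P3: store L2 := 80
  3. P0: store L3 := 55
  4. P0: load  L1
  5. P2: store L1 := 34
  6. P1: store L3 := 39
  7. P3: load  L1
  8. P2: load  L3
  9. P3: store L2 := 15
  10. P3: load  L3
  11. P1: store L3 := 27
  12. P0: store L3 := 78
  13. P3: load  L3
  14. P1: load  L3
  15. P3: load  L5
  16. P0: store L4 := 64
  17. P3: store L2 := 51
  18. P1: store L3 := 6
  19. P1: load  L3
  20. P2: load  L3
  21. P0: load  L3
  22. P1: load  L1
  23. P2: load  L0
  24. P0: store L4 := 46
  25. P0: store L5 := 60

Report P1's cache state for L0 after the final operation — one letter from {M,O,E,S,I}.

[1] P0: load  L3 | P0:E(70), P1:I, P2:I, P3:I | bus: BusRd
[2] P3: store L2 := 80 | P0:I, P1:I, P2:I, P3:M(80) | bus: BusRdX
[3] P0: store L3 := 55 | P0:M(55), P1:I, P2:I, P3:I | bus: none
[4] P0: load  L1 | P0:E(20), P1:I, P2:I, P3:I | bus: BusRd
[5] P2: store L1 := 34 | P0:I, P1:I, P2:M(34), P3:I | bus: BusRdX
[6] P1: store L3 := 39 | P0:I, P1:M(39), P2:I, P3:I | bus: BusRdX,Flush
[7] P3: load  L1 | P0:I, P1:I, P2:O(34), P3:S(34) | bus: BusRd
[8] P2: load  L3 | P0:I, P1:O(39), P2:S(39), P3:I | bus: BusRd
[9] P3: store L2 := 15 | P0:I, P1:I, P2:I, P3:M(15) | bus: none
[10] P3: load  L3 | P0:I, P1:O(39), P2:S(39), P3:S(39) | bus: BusRd
[11] P1: store L3 := 27 | P0:I, P1:M(27), P2:I, P3:I | bus: BusUpgr
[12] P0: store L3 := 78 | P0:M(78), P1:I, P2:I, P3:I | bus: BusRdX,Flush
[13] P3: load  L3 | P0:O(78), P1:I, P2:I, P3:S(78) | bus: BusRd
[14] P1: load  L3 | P0:O(78), P1:S(78), P2:I, P3:S(78) | bus: BusRd
[15] P3: load  L5 | P0:I, P1:I, P2:I, P3:E(50) | bus: BusRd
[16] P0: store L4 := 64 | P0:M(64), P1:I, P2:I, P3:I | bus: BusRdX
[17] P3: store L2 := 51 | P0:I, P1:I, P2:I, P3:M(51) | bus: none
[18] P1: store L3 := 6 | P0:I, P1:M(6), P2:I, P3:I | bus: BusUpgr,Flush
[19] P1: load  L3 | P0:I, P1:M(6), P2:I, P3:I | bus: none
[20] P2: load  L3 | P0:I, P1:O(6), P2:S(6), P3:I | bus: BusRd
[21] P0: load  L3 | P0:S(6), P1:O(6), P2:S(6), P3:I | bus: BusRd
[22] P1: load  L1 | P0:I, P1:S(34), P2:O(34), P3:S(34) | bus: BusRd
[23] P2: load  L0 | P0:I, P1:I, P2:E(40), P3:I | bus: BusRd
[24] P0: store L4 := 46 | P0:M(46), P1:I, P2:I, P3:I | bus: none
[25] P0: store L5 := 60 | P0:M(60), P1:I, P2:I, P3:I | bus: BusRdX

state = I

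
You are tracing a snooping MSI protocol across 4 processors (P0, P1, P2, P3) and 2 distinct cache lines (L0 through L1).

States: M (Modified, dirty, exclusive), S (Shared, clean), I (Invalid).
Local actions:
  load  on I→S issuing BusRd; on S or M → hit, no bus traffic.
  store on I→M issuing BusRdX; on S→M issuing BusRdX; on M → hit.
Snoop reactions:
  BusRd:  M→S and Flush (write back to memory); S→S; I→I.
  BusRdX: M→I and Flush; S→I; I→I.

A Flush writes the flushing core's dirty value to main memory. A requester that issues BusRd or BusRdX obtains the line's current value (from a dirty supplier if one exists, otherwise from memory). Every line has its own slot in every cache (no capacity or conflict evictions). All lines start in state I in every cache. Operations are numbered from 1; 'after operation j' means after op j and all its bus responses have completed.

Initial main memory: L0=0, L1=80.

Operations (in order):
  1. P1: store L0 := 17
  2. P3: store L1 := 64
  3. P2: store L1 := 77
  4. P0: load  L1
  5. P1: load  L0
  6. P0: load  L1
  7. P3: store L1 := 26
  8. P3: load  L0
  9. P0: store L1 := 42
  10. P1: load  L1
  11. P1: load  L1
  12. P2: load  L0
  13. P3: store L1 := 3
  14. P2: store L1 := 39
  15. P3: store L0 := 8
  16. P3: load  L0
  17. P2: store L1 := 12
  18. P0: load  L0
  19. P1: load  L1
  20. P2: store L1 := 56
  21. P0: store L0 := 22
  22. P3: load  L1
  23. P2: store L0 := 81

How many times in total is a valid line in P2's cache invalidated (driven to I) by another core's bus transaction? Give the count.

invalidations = 2

  op1 P1: store L0 := 17 → I/M/I/I on L0; bus BusRdX; mem=0
  op2 P3: store L1 := 64 → I/I/I/M on L1; bus BusRdX; mem=80
  op3 P2: store L1 := 77 → I/I/M/I on L1; bus BusRdX Flush; mem=64
  op4 P0: load  L1 → S/I/S/I on L1; bus BusRd Flush; mem=77
  op5 P1: load  L0 → I/M/I/I on L0; bus (none); mem=0
  op6 P0: load  L1 → S/I/S/I on L1; bus (none); mem=77
  op7 P3: store L1 := 26 → I/I/I/M on L1; bus BusRdX; mem=77
  op8 P3: load  L0 → I/S/I/S on L0; bus BusRd Flush; mem=17
  op9 P0: store L1 := 42 → M/I/I/I on L1; bus BusRdX Flush; mem=26
  op10 P1: load  L1 → S/S/I/I on L1; bus BusRd Flush; mem=42
  op11 P1: load  L1 → S/S/I/I on L1; bus (none); mem=42
  op12 P2: load  L0 → I/S/S/S on L0; bus BusRd; mem=17
  op13 P3: store L1 := 3 → I/I/I/M on L1; bus BusRdX; mem=42
  op14 P2: store L1 := 39 → I/I/M/I on L1; bus BusRdX Flush; mem=3
  op15 P3: store L0 := 8 → I/I/I/M on L0; bus BusRdX; mem=17
  op16 P3: load  L0 → I/I/I/M on L0; bus (none); mem=17
  op17 P2: store L1 := 12 → I/I/M/I on L1; bus (none); mem=3
  op18 P0: load  L0 → S/I/I/S on L0; bus BusRd Flush; mem=8
  op19 P1: load  L1 → I/S/S/I on L1; bus BusRd Flush; mem=12
  op20 P2: store L1 := 56 → I/I/M/I on L1; bus BusRdX; mem=12
  op21 P0: store L0 := 22 → M/I/I/I on L0; bus BusRdX; mem=8
  op22 P3: load  L1 → I/I/S/S on L1; bus BusRd Flush; mem=56
  op23 P2: store L0 := 81 → I/I/M/I on L0; bus BusRdX Flush; mem=22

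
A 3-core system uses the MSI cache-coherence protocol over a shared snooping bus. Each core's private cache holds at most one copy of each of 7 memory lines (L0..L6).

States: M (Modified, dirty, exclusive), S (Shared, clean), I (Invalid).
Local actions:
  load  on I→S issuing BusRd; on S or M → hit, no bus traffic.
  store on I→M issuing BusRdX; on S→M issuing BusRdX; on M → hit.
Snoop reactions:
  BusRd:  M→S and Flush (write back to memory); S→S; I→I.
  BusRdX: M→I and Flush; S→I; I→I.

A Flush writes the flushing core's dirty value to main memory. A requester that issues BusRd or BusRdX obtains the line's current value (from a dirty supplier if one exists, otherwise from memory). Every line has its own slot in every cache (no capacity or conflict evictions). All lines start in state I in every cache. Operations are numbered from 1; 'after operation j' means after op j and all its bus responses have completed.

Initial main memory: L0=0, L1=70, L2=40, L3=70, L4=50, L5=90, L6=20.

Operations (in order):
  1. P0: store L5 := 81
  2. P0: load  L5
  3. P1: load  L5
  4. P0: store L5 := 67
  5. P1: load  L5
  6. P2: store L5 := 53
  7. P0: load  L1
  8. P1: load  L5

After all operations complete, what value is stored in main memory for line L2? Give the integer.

1. P0: store L5 := 81  bus=[BusRdX]  L5: P0=M P1=I P2=I  mem[L5]=90
2. P0: load  L5  bus=[-]  L5: P0=M P1=I P2=I  mem[L5]=90
3. P1: load  L5  bus=[BusRd,Flush]  L5: P0=S P1=S P2=I  mem[L5]=81
4. P0: store L5 := 67  bus=[BusRdX]  L5: P0=M P1=I P2=I  mem[L5]=81
5. P1: load  L5  bus=[BusRd,Flush]  L5: P0=S P1=S P2=I  mem[L5]=67
6. P2: store L5 := 53  bus=[BusRdX]  L5: P0=I P1=I P2=M  mem[L5]=67
7. P0: load  L1  bus=[BusRd]  L1: P0=S P1=I P2=I  mem[L1]=70
8. P1: load  L5  bus=[BusRd,Flush]  L5: P0=I P1=S P2=S  mem[L5]=53

memory[L2] = 40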